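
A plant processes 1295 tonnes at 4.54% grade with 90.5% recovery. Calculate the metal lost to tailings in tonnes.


5.5853 tonnes

Total metal in feed:
= 1295 * 4.54 / 100 = 58.793 tonnes
Metal recovered:
= 58.793 * 90.5 / 100 = 53.207665 tonnes
Metal lost to tailings:
= 58.793 - 53.207665
= 5.5853 tonnes


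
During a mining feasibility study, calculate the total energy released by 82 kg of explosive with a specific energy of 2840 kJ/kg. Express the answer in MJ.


Energy = mass * specific_energy / 1000
= 82 * 2840 / 1000
= 232880 / 1000
= 232.88 MJ

232.88 MJ


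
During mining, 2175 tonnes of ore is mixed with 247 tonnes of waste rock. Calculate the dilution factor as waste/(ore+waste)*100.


Total material = ore + waste
= 2175 + 247 = 2422 tonnes
Dilution = waste / total * 100
= 247 / 2422 * 100
= 0.1019818332 * 100
= 10.1982%

10.1982%


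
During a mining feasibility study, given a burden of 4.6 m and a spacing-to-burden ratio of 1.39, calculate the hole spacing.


Spacing = burden * ratio
= 4.6 * 1.39
= 6.394 m

6.394 m


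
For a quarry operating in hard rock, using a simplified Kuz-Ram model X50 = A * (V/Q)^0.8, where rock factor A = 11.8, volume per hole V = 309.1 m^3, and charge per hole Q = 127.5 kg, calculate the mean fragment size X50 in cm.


23.9637 cm

Compute V/Q:
V/Q = 309.1 / 127.5 = 2.424313725
Raise to the power 0.8:
(V/Q)^0.8 = 2.424313725^0.8 = 2.030818244
Multiply by A:
X50 = 11.8 * 2.030818244
= 23.9637 cm


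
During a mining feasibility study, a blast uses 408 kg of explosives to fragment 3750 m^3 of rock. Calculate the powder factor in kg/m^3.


Powder factor = explosive mass / rock volume
= 408 / 3750
= 0.1088 kg/m^3

0.1088 kg/m^3


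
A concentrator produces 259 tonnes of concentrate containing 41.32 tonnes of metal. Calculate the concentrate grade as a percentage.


Grade = (metal in concentrate / concentrate mass) * 100
= (41.32 / 259) * 100
= 0.1595366795 * 100
= 15.9537%

15.9537%


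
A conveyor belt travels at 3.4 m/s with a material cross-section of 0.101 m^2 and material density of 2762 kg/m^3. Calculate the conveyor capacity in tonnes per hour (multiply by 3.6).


3414.4949 t/h

Volumetric flow = speed * area
= 3.4 * 0.101 = 0.3434 m^3/s
Mass flow = volumetric * density
= 0.3434 * 2762 = 948.4708 kg/s
Convert to t/h: multiply by 3.6
Capacity = 948.4708 * 3.6
= 3414.4949 t/h


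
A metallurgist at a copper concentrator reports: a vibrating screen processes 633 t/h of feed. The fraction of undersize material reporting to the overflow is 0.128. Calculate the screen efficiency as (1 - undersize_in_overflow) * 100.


Screen efficiency = (1 - fraction of undersize in overflow) * 100
= (1 - 0.128) * 100
= 0.872 * 100
= 87.2%

87.2%


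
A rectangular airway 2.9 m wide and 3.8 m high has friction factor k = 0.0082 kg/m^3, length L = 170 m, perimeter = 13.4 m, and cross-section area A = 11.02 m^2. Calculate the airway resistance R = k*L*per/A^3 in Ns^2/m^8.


Compute the numerator:
k * L * per = 0.0082 * 170 * 13.4
= 18.6796
Compute the denominator:
A^3 = 11.02^3 = 1338.273208
Resistance:
R = 18.6796 / 1338.273208
= 0.014 Ns^2/m^8

0.014 Ns^2/m^8


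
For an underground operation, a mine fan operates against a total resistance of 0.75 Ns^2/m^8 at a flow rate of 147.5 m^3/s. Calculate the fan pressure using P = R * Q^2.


16317.1875 Pa

Compute Q^2:
Q^2 = 147.5^2 = 21756.25
Compute pressure:
P = R * Q^2 = 0.75 * 21756.25
= 16317.1875 Pa


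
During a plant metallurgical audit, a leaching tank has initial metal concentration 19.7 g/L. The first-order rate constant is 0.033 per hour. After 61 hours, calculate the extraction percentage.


Compute the exponent:
-k * t = -0.033 * 61 = -2.013
Remaining concentration:
C = 19.7 * exp(-2.013)
= 19.7 * 0.133587311
= 2.631670027 g/L
Extracted = 19.7 - 2.631670027 = 17.06832997 g/L
Extraction % = 17.06832997 / 19.7 * 100
= 86.6413%

86.6413%


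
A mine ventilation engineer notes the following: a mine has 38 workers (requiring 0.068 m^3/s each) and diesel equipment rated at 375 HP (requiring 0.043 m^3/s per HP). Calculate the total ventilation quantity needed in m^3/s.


Airflow for workers:
Q_people = 38 * 0.068 = 2.584 m^3/s
Airflow for diesel equipment:
Q_diesel = 375 * 0.043 = 16.125 m^3/s
Total ventilation:
Q_total = 2.584 + 16.125
= 18.709 m^3/s

18.709 m^3/s


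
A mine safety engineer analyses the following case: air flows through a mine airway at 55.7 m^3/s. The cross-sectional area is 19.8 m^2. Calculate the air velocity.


Velocity = flow rate / cross-sectional area
= 55.7 / 19.8
= 2.8131 m/s

2.8131 m/s


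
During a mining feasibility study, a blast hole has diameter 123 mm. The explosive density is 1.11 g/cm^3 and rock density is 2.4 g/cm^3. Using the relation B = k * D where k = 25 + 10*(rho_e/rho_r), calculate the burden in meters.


3.6439 m

First, compute k:
rho_e / rho_r = 1.11 / 2.4 = 0.4625
k = 25 + 10 * 0.4625 = 29.625
Then, compute burden:
B = k * D / 1000 = 29.625 * 123 / 1000
= 3643.875 / 1000
= 3.6439 m


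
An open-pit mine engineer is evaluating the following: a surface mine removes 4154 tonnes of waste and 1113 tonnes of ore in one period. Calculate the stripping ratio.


3.7323

Stripping ratio = waste tonnage / ore tonnage
= 4154 / 1113
= 3.7323


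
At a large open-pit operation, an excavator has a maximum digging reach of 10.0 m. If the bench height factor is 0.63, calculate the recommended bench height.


Bench height = reach * factor
= 10.0 * 0.63
= 6.3 m

6.3 m


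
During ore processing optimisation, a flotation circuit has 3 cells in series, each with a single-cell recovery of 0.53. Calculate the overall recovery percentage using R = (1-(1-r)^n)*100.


89.6177%

Complement of single-cell recovery:
1 - r = 1 - 0.53 = 0.47
Raise to power n:
(1 - r)^3 = 0.47^3 = 0.103823
Overall recovery:
R = (1 - 0.103823) * 100
= 89.6177%


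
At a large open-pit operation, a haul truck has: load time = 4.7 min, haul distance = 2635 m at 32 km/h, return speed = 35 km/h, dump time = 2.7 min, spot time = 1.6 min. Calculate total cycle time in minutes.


18.4578 min

Convert haul speed to m/min: 32 * 1000/60 = 533.3333333 m/min
Haul time = 2635 / 533.3333333 = 4.940625 min
Convert return speed to m/min: 35 * 1000/60 = 583.3333333 m/min
Return time = 2635 / 583.3333333 = 4.517142857 min
Total cycle time:
= 4.7 + 4.940625 + 2.7 + 4.517142857 + 1.6
= 18.4578 min


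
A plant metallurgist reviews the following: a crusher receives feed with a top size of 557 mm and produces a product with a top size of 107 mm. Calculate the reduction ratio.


5.2056

Reduction ratio = feed size / product size
= 557 / 107
= 5.2056


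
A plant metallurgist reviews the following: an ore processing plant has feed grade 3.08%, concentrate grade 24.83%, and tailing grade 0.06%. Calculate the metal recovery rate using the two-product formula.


Using the two-product formula:
R = 100 * c * (f - t) / (f * (c - t))
Numerator = 100 * 24.83 * (3.08 - 0.06)
= 100 * 24.83 * 3.02
= 7498.66
Denominator = 3.08 * (24.83 - 0.06)
= 3.08 * 24.77
= 76.2916
R = 7498.66 / 76.2916
= 98.2895%

98.2895%


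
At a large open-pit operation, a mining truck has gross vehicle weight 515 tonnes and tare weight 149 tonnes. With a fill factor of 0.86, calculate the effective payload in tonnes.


314.76 tonnes

Maximum payload = gross - tare
= 515 - 149 = 366 tonnes
Effective payload = max payload * fill factor
= 366 * 0.86
= 314.76 tonnes


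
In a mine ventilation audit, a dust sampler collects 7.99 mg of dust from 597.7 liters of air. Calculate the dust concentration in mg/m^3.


Convert liters to m^3: 1 m^3 = 1000 L
Concentration = mass / volume * 1000
= 7.99 / 597.7 * 1000
= 0.01336791032 * 1000
= 13.3679 mg/m^3

13.3679 mg/m^3


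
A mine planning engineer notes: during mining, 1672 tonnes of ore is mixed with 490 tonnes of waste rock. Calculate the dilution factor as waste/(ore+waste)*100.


Total material = ore + waste
= 1672 + 490 = 2162 tonnes
Dilution = waste / total * 100
= 490 / 2162 * 100
= 0.2266419981 * 100
= 22.6642%

22.6642%


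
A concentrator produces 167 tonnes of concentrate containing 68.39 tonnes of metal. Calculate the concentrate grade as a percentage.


40.9521%

Grade = (metal in concentrate / concentrate mass) * 100
= (68.39 / 167) * 100
= 0.4095209581 * 100
= 40.9521%


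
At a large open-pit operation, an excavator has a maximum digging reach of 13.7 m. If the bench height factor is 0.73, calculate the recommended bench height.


10.001 m

Bench height = reach * factor
= 13.7 * 0.73
= 10.001 m


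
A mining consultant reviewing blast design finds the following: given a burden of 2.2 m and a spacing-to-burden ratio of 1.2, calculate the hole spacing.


2.64 m

Spacing = burden * ratio
= 2.2 * 1.2
= 2.64 m


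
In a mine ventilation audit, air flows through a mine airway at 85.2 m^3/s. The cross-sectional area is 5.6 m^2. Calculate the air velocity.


15.2143 m/s

Velocity = flow rate / cross-sectional area
= 85.2 / 5.6
= 15.2143 m/s


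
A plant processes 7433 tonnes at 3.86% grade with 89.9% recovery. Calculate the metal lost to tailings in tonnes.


Total metal in feed:
= 7433 * 3.86 / 100 = 286.9138 tonnes
Metal recovered:
= 286.9138 * 89.9 / 100 = 257.9355062 tonnes
Metal lost to tailings:
= 286.9138 - 257.9355062
= 28.9783 tonnes

28.9783 tonnes


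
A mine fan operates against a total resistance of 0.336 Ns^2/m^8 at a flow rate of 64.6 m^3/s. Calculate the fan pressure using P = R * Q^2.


Compute Q^2:
Q^2 = 64.6^2 = 4173.16
Compute pressure:
P = R * Q^2 = 0.336 * 4173.16
= 1402.1818 Pa

1402.1818 Pa


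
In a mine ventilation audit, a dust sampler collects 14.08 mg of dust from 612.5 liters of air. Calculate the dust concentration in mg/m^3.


Convert liters to m^3: 1 m^3 = 1000 L
Concentration = mass / volume * 1000
= 14.08 / 612.5 * 1000
= 0.0229877551 * 1000
= 22.9878 mg/m^3

22.9878 mg/m^3


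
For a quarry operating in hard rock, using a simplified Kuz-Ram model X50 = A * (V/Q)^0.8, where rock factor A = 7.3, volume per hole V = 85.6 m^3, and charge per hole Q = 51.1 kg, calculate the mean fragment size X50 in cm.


11.0297 cm

Compute V/Q:
V/Q = 85.6 / 51.1 = 1.675146771
Raise to the power 0.8:
(V/Q)^0.8 = 1.675146771^0.8 = 1.510922859
Multiply by A:
X50 = 7.3 * 1.510922859
= 11.0297 cm


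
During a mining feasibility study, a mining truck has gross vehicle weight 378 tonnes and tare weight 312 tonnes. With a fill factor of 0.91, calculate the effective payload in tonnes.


60.06 tonnes

Maximum payload = gross - tare
= 378 - 312 = 66 tonnes
Effective payload = max payload * fill factor
= 66 * 0.91
= 60.06 tonnes


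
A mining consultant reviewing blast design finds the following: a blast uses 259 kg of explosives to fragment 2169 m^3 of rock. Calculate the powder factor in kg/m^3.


0.1194 kg/m^3

Powder factor = explosive mass / rock volume
= 259 / 2169
= 0.1194 kg/m^3


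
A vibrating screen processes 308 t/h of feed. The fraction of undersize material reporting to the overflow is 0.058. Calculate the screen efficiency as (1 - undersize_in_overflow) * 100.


94.2%

Screen efficiency = (1 - fraction of undersize in overflow) * 100
= (1 - 0.058) * 100
= 0.942 * 100
= 94.2%


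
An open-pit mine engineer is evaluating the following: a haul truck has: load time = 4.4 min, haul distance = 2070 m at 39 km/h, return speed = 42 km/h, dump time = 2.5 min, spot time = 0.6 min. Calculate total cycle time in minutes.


13.6418 min

Convert haul speed to m/min: 39 * 1000/60 = 650 m/min
Haul time = 2070 / 650 = 3.184615385 min
Convert return speed to m/min: 42 * 1000/60 = 700 m/min
Return time = 2070 / 700 = 2.957142857 min
Total cycle time:
= 4.4 + 3.184615385 + 2.5 + 2.957142857 + 0.6
= 13.6418 min


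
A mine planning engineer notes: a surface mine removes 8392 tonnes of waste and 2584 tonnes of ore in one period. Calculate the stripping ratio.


3.2477

Stripping ratio = waste tonnage / ore tonnage
= 8392 / 2584
= 3.2477


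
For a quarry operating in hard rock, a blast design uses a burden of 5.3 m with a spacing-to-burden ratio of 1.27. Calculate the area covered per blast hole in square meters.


First, find the spacing:
Spacing = burden * ratio = 5.3 * 1.27
= 6.731 m
Then, calculate the area:
Area = burden * spacing = 5.3 * 6.731
= 35.6743 m^2

35.6743 m^2


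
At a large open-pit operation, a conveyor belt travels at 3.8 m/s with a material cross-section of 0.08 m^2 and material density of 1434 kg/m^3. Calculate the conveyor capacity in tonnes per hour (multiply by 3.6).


Volumetric flow = speed * area
= 3.8 * 0.08 = 0.304 m^3/s
Mass flow = volumetric * density
= 0.304 * 1434 = 435.936 kg/s
Convert to t/h: multiply by 3.6
Capacity = 435.936 * 3.6
= 1569.3696 t/h

1569.3696 t/h


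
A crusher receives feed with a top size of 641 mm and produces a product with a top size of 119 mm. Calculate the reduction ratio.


Reduction ratio = feed size / product size
= 641 / 119
= 5.3866

5.3866


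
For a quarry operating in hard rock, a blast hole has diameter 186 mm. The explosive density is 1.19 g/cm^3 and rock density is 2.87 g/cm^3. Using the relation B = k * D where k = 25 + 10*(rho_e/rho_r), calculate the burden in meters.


First, compute k:
rho_e / rho_r = 1.19 / 2.87 = 0.4146341463
k = 25 + 10 * 0.4146341463 = 29.14634146
Then, compute burden:
B = k * D / 1000 = 29.14634146 * 186 / 1000
= 5421.219512 / 1000
= 5.4212 m

5.4212 m


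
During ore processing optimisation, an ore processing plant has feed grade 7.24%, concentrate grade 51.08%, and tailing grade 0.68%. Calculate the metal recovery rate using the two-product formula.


91.8302%

Using the two-product formula:
R = 100 * c * (f - t) / (f * (c - t))
Numerator = 100 * 51.08 * (7.24 - 0.68)
= 100 * 51.08 * 6.56
= 33508.48
Denominator = 7.24 * (51.08 - 0.68)
= 7.24 * 50.4
= 364.896
R = 33508.48 / 364.896
= 91.8302%


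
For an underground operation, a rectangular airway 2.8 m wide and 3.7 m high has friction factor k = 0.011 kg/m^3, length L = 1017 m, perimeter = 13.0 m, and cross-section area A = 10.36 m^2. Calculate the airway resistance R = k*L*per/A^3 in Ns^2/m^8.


0.1308 Ns^2/m^8

Compute the numerator:
k * L * per = 0.011 * 1017 * 13.0
= 145.431
Compute the denominator:
A^3 = 10.36^3 = 1111.934656
Resistance:
R = 145.431 / 1111.934656
= 0.1308 Ns^2/m^8


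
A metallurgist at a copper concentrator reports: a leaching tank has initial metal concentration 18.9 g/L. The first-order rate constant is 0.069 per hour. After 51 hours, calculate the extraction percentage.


Compute the exponent:
-k * t = -0.069 * 51 = -3.519
Remaining concentration:
C = 18.9 * exp(-3.519)
= 18.9 * 0.02962904941
= 0.5599890338 g/L
Extracted = 18.9 - 0.5599890338 = 18.34001097 g/L
Extraction % = 18.34001097 / 18.9 * 100
= 97.0371%

97.0371%


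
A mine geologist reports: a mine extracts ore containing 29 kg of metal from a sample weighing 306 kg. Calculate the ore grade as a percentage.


9.4771%

Ore grade = (metal mass / ore mass) * 100
= (29 / 306) * 100
= 0.09477124183 * 100
= 9.4771%


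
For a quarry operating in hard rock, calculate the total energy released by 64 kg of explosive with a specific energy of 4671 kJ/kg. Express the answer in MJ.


Energy = mass * specific_energy / 1000
= 64 * 4671 / 1000
= 298944 / 1000
= 298.944 MJ

298.944 MJ


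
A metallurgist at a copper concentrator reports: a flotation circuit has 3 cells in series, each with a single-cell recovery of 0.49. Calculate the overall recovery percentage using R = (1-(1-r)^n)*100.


Complement of single-cell recovery:
1 - r = 1 - 0.49 = 0.51
Raise to power n:
(1 - r)^3 = 0.51^3 = 0.132651
Overall recovery:
R = (1 - 0.132651) * 100
= 86.7349%

86.7349%


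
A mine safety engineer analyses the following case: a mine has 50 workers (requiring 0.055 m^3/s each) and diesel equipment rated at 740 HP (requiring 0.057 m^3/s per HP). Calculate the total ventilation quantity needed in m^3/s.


44.93 m^3/s

Airflow for workers:
Q_people = 50 * 0.055 = 2.75 m^3/s
Airflow for diesel equipment:
Q_diesel = 740 * 0.057 = 42.18 m^3/s
Total ventilation:
Q_total = 2.75 + 42.18
= 44.93 m^3/s


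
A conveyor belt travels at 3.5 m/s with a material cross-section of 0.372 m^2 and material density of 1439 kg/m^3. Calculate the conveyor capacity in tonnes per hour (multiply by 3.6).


Volumetric flow = speed * area
= 3.5 * 0.372 = 1.302 m^3/s
Mass flow = volumetric * density
= 1.302 * 1439 = 1873.578 kg/s
Convert to t/h: multiply by 3.6
Capacity = 1873.578 * 3.6
= 6744.8808 t/h

6744.8808 t/h


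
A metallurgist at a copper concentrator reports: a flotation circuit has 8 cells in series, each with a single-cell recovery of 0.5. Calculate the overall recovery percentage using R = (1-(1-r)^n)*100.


Complement of single-cell recovery:
1 - r = 1 - 0.5 = 0.5
Raise to power n:
(1 - r)^8 = 0.5^8 = 0.00390625
Overall recovery:
R = (1 - 0.00390625) * 100
= 99.6094%

99.6094%


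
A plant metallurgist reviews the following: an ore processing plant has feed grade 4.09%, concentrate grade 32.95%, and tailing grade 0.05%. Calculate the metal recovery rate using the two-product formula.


Using the two-product formula:
R = 100 * c * (f - t) / (f * (c - t))
Numerator = 100 * 32.95 * (4.09 - 0.05)
= 100 * 32.95 * 4.04
= 13311.8
Denominator = 4.09 * (32.95 - 0.05)
= 4.09 * 32.9
= 134.561
R = 13311.8 / 134.561
= 98.9276%

98.9276%


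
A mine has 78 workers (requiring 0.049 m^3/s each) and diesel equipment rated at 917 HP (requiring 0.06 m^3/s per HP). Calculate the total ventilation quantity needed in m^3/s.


58.842 m^3/s

Airflow for workers:
Q_people = 78 * 0.049 = 3.822 m^3/s
Airflow for diesel equipment:
Q_diesel = 917 * 0.06 = 55.02 m^3/s
Total ventilation:
Q_total = 3.822 + 55.02
= 58.842 m^3/s


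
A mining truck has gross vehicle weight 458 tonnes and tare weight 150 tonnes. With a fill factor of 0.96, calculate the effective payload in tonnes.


Maximum payload = gross - tare
= 458 - 150 = 308 tonnes
Effective payload = max payload * fill factor
= 308 * 0.96
= 295.68 tonnes

295.68 tonnes


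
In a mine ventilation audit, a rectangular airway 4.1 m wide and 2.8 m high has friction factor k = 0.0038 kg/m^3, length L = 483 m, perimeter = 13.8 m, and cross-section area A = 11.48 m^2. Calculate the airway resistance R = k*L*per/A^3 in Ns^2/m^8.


0.0167 Ns^2/m^8

Compute the numerator:
k * L * per = 0.0038 * 483 * 13.8
= 25.32852
Compute the denominator:
A^3 = 11.48^3 = 1512.953792
Resistance:
R = 25.32852 / 1512.953792
= 0.0167 Ns^2/m^8


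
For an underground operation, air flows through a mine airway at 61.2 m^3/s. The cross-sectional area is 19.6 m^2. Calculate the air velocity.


3.1224 m/s

Velocity = flow rate / cross-sectional area
= 61.2 / 19.6
= 3.1224 m/s


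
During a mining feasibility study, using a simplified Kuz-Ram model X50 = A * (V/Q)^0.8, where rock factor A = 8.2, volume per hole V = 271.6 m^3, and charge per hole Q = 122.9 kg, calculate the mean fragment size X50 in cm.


Compute V/Q:
V/Q = 271.6 / 122.9 = 2.20992677
Raise to the power 0.8:
(V/Q)^0.8 = 2.20992677^0.8 = 1.885828984
Multiply by A:
X50 = 8.2 * 1.885828984
= 15.4638 cm

15.4638 cm


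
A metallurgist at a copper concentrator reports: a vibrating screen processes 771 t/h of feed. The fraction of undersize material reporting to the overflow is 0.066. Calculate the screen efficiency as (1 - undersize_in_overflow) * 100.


93.4%

Screen efficiency = (1 - fraction of undersize in overflow) * 100
= (1 - 0.066) * 100
= 0.934 * 100
= 93.4%


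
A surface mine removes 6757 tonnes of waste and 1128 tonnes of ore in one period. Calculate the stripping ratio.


Stripping ratio = waste tonnage / ore tonnage
= 6757 / 1128
= 5.9902

5.9902


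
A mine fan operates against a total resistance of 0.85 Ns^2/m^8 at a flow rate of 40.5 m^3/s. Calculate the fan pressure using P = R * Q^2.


Compute Q^2:
Q^2 = 40.5^2 = 1640.25
Compute pressure:
P = R * Q^2 = 0.85 * 1640.25
= 1394.2125 Pa

1394.2125 Pa


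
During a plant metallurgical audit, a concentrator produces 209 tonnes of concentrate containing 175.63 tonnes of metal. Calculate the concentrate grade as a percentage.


84.0335%

Grade = (metal in concentrate / concentrate mass) * 100
= (175.63 / 209) * 100
= 0.8403349282 * 100
= 84.0335%


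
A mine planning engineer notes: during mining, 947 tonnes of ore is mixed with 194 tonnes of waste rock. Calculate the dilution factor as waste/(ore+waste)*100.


17.0026%

Total material = ore + waste
= 947 + 194 = 1141 tonnes
Dilution = waste / total * 100
= 194 / 1141 * 100
= 0.1700262927 * 100
= 17.0026%


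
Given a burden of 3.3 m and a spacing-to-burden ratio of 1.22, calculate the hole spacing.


Spacing = burden * ratio
= 3.3 * 1.22
= 4.026 m

4.026 m


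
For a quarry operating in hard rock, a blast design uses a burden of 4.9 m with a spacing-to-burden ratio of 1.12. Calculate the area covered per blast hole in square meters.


26.8912 m^2

First, find the spacing:
Spacing = burden * ratio = 4.9 * 1.12
= 5.488 m
Then, calculate the area:
Area = burden * spacing = 4.9 * 5.488
= 26.8912 m^2


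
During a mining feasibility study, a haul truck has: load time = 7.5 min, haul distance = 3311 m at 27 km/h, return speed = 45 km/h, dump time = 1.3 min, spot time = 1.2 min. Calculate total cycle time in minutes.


21.7724 min

Convert haul speed to m/min: 27 * 1000/60 = 450 m/min
Haul time = 3311 / 450 = 7.357777778 min
Convert return speed to m/min: 45 * 1000/60 = 750 m/min
Return time = 3311 / 750 = 4.414666667 min
Total cycle time:
= 7.5 + 7.357777778 + 1.3 + 4.414666667 + 1.2
= 21.7724 min


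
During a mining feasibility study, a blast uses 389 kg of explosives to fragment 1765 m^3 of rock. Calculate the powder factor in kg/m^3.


Powder factor = explosive mass / rock volume
= 389 / 1765
= 0.2204 kg/m^3

0.2204 kg/m^3


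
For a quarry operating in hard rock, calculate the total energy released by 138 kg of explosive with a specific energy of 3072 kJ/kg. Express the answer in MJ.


Energy = mass * specific_energy / 1000
= 138 * 3072 / 1000
= 423936 / 1000
= 423.936 MJ

423.936 MJ


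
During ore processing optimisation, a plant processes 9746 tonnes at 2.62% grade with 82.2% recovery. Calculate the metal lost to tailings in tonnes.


45.4514 tonnes

Total metal in feed:
= 9746 * 2.62 / 100 = 255.3452 tonnes
Metal recovered:
= 255.3452 * 82.2 / 100 = 209.8937544 tonnes
Metal lost to tailings:
= 255.3452 - 209.8937544
= 45.4514 tonnes


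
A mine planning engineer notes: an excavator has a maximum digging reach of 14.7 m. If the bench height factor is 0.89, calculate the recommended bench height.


Bench height = reach * factor
= 14.7 * 0.89
= 13.083 m

13.083 m


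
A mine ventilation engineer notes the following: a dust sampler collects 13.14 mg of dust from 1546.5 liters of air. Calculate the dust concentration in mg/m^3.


Convert liters to m^3: 1 m^3 = 1000 L
Concentration = mass / volume * 1000
= 13.14 / 1546.5 * 1000
= 0.008496605238 * 1000
= 8.4966 mg/m^3

8.4966 mg/m^3


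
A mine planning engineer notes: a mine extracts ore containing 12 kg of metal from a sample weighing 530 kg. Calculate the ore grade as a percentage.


Ore grade = (metal mass / ore mass) * 100
= (12 / 530) * 100
= 0.02264150943 * 100
= 2.2642%

2.2642%


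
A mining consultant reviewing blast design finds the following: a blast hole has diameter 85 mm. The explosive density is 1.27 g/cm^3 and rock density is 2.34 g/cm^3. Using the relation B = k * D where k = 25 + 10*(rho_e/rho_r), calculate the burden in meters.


2.5863 m

First, compute k:
rho_e / rho_r = 1.27 / 2.34 = 0.5427350427
k = 25 + 10 * 0.5427350427 = 30.42735043
Then, compute burden:
B = k * D / 1000 = 30.42735043 * 85 / 1000
= 2586.324786 / 1000
= 2.5863 m


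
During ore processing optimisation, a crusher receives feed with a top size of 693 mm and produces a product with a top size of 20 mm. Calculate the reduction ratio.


Reduction ratio = feed size / product size
= 693 / 20
= 34.65

34.65


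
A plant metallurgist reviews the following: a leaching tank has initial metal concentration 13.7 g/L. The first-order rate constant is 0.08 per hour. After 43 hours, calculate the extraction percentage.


Compute the exponent:
-k * t = -0.08 * 43 = -3.44
Remaining concentration:
C = 13.7 * exp(-3.44)
= 13.7 * 0.03206468533
= 0.439286189 g/L
Extracted = 13.7 - 0.439286189 = 13.26071381 g/L
Extraction % = 13.26071381 / 13.7 * 100
= 96.7935%

96.7935%


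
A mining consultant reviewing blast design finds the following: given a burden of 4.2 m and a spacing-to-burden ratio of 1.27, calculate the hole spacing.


Spacing = burden * ratio
= 4.2 * 1.27
= 5.334 m

5.334 m


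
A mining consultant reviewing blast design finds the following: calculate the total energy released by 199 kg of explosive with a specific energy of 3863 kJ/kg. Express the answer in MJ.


768.737 MJ

Energy = mass * specific_energy / 1000
= 199 * 3863 / 1000
= 768737 / 1000
= 768.737 MJ


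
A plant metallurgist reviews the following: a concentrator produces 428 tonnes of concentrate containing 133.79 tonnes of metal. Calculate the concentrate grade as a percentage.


Grade = (metal in concentrate / concentrate mass) * 100
= (133.79 / 428) * 100
= 0.3125934579 * 100
= 31.2593%

31.2593%


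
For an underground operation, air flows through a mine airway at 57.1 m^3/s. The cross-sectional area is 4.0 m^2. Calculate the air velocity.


14.275 m/s

Velocity = flow rate / cross-sectional area
= 57.1 / 4.0
= 14.275 m/s


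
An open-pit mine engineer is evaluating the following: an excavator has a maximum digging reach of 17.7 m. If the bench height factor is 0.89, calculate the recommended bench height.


15.753 m

Bench height = reach * factor
= 17.7 * 0.89
= 15.753 m


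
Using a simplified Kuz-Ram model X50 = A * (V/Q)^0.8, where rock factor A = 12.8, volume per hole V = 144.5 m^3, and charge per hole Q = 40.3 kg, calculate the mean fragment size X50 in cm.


Compute V/Q:
V/Q = 144.5 / 40.3 = 3.58560794
Raise to the power 0.8:
(V/Q)^0.8 = 3.58560794^0.8 = 2.777475526
Multiply by A:
X50 = 12.8 * 2.777475526
= 35.5517 cm

35.5517 cm


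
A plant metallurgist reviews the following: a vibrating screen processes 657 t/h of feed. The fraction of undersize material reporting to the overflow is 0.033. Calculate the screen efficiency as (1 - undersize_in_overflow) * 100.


96.7%

Screen efficiency = (1 - fraction of undersize in overflow) * 100
= (1 - 0.033) * 100
= 0.967 * 100
= 96.7%


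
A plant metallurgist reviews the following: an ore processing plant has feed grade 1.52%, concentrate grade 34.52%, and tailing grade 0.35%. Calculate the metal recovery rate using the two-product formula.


77.7621%

Using the two-product formula:
R = 100 * c * (f - t) / (f * (c - t))
Numerator = 100 * 34.52 * (1.52 - 0.35)
= 100 * 34.52 * 1.17
= 4038.84
Denominator = 1.52 * (34.52 - 0.35)
= 1.52 * 34.17
= 51.9384
R = 4038.84 / 51.9384
= 77.7621%


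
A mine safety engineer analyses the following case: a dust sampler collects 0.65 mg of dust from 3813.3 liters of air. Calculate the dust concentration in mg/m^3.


Convert liters to m^3: 1 m^3 = 1000 L
Concentration = mass / volume * 1000
= 0.65 / 3813.3 * 1000
= 0.0001704560355 * 1000
= 0.1705 mg/m^3

0.1705 mg/m^3


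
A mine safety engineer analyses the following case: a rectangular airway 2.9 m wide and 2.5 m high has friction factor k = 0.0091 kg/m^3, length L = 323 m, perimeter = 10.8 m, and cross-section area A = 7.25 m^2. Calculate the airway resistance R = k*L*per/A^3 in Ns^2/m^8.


Compute the numerator:
k * L * per = 0.0091 * 323 * 10.8
= 31.74444
Compute the denominator:
A^3 = 7.25^3 = 381.078125
Resistance:
R = 31.74444 / 381.078125
= 0.0833 Ns^2/m^8

0.0833 Ns^2/m^8


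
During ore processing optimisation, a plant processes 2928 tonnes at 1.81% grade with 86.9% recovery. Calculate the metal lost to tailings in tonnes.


6.9426 tonnes

Total metal in feed:
= 2928 * 1.81 / 100 = 52.9968 tonnes
Metal recovered:
= 52.9968 * 86.9 / 100 = 46.0542192 tonnes
Metal lost to tailings:
= 52.9968 - 46.0542192
= 6.9426 tonnes


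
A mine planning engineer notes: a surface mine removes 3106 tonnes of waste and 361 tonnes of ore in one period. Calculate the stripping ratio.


Stripping ratio = waste tonnage / ore tonnage
= 3106 / 361
= 8.6039

8.6039


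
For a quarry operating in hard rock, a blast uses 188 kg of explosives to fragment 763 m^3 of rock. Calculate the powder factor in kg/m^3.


0.2464 kg/m^3

Powder factor = explosive mass / rock volume
= 188 / 763
= 0.2464 kg/m^3


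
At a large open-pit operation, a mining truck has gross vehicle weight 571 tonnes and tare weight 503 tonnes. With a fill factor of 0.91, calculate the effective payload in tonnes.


Maximum payload = gross - tare
= 571 - 503 = 68 tonnes
Effective payload = max payload * fill factor
= 68 * 0.91
= 61.88 tonnes

61.88 tonnes


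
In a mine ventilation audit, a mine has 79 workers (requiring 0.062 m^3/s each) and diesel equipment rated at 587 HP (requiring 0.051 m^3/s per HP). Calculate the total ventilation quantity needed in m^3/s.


34.835 m^3/s

Airflow for workers:
Q_people = 79 * 0.062 = 4.898 m^3/s
Airflow for diesel equipment:
Q_diesel = 587 * 0.051 = 29.937 m^3/s
Total ventilation:
Q_total = 4.898 + 29.937
= 34.835 m^3/s


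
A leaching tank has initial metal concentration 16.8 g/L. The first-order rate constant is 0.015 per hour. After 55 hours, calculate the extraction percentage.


56.1765%

Compute the exponent:
-k * t = -0.015 * 55 = -0.825
Remaining concentration:
C = 16.8 * exp(-0.825)
= 16.8 * 0.4382349925
= 7.362347873 g/L
Extracted = 16.8 - 7.362347873 = 9.437652127 g/L
Extraction % = 9.437652127 / 16.8 * 100
= 56.1765%


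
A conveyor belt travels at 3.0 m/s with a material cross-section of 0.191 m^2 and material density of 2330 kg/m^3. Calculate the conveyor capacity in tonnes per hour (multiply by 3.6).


Volumetric flow = speed * area
= 3.0 * 0.191 = 0.573 m^3/s
Mass flow = volumetric * density
= 0.573 * 2330 = 1335.09 kg/s
Convert to t/h: multiply by 3.6
Capacity = 1335.09 * 3.6
= 4806.324 t/h

4806.324 t/h


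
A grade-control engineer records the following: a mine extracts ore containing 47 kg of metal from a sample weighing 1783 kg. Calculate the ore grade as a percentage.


2.636%

Ore grade = (metal mass / ore mass) * 100
= (47 / 1783) * 100
= 0.0263600673 * 100
= 2.636%


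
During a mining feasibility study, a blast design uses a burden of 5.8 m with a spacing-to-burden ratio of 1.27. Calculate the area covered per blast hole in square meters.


First, find the spacing:
Spacing = burden * ratio = 5.8 * 1.27
= 7.366 m
Then, calculate the area:
Area = burden * spacing = 5.8 * 7.366
= 42.7228 m^2

42.7228 m^2


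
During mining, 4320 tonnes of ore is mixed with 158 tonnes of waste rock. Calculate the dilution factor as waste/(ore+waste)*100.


3.5284%

Total material = ore + waste
= 4320 + 158 = 4478 tonnes
Dilution = waste / total * 100
= 158 / 4478 * 100
= 0.03528360875 * 100
= 3.5284%


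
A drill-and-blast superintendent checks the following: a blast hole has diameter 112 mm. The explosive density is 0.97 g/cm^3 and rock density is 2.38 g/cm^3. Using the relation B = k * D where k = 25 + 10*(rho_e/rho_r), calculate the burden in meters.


3.2565 m

First, compute k:
rho_e / rho_r = 0.97 / 2.38 = 0.4075630252
k = 25 + 10 * 0.4075630252 = 29.07563025
Then, compute burden:
B = k * D / 1000 = 29.07563025 * 112 / 1000
= 3256.470588 / 1000
= 3.2565 m


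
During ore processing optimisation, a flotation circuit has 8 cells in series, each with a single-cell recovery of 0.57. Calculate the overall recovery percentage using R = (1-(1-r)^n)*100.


Complement of single-cell recovery:
1 - r = 1 - 0.57 = 0.43
Raise to power n:
(1 - r)^8 = 0.43^8 = 0.001168820028
Overall recovery:
R = (1 - 0.001168820028) * 100
= 99.8831%

99.8831%


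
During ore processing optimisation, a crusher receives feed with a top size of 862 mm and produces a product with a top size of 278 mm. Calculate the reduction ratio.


Reduction ratio = feed size / product size
= 862 / 278
= 3.1007

3.1007


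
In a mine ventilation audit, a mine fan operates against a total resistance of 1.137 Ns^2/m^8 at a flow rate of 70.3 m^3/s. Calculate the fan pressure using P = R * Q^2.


5619.1563 Pa

Compute Q^2:
Q^2 = 70.3^2 = 4942.09
Compute pressure:
P = R * Q^2 = 1.137 * 4942.09
= 5619.1563 Pa


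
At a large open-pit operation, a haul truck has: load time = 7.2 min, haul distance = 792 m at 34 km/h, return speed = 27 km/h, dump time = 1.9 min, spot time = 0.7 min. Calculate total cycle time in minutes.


Convert haul speed to m/min: 34 * 1000/60 = 566.6666667 m/min
Haul time = 792 / 566.6666667 = 1.397647059 min
Convert return speed to m/min: 27 * 1000/60 = 450 m/min
Return time = 792 / 450 = 1.76 min
Total cycle time:
= 7.2 + 1.397647059 + 1.9 + 1.76 + 0.7
= 12.9576 min

12.9576 min


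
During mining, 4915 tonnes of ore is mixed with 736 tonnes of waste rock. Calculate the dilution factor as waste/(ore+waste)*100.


13.0242%

Total material = ore + waste
= 4915 + 736 = 5651 tonnes
Dilution = waste / total * 100
= 736 / 5651 * 100
= 0.130242435 * 100
= 13.0242%


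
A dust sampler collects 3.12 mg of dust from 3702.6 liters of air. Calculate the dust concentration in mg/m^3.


0.8427 mg/m^3

Convert liters to m^3: 1 m^3 = 1000 L
Concentration = mass / volume * 1000
= 3.12 / 3702.6 * 1000
= 0.00084265111 * 1000
= 0.8427 mg/m^3


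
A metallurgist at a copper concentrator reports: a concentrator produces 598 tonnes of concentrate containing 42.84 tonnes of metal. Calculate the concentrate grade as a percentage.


7.1639%

Grade = (metal in concentrate / concentrate mass) * 100
= (42.84 / 598) * 100
= 0.07163879599 * 100
= 7.1639%


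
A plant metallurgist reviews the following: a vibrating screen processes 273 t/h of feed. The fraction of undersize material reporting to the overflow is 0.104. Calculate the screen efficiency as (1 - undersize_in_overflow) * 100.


Screen efficiency = (1 - fraction of undersize in overflow) * 100
= (1 - 0.104) * 100
= 0.896 * 100
= 89.6%

89.6%


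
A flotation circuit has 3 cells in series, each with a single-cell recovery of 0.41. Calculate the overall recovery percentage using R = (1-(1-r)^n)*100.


79.4621%

Complement of single-cell recovery:
1 - r = 1 - 0.41 = 0.59
Raise to power n:
(1 - r)^3 = 0.59^3 = 0.205379
Overall recovery:
R = (1 - 0.205379) * 100
= 79.4621%


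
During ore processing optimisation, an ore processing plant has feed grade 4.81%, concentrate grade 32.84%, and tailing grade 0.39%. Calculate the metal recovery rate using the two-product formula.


Using the two-product formula:
R = 100 * c * (f - t) / (f * (c - t))
Numerator = 100 * 32.84 * (4.81 - 0.39)
= 100 * 32.84 * 4.42
= 14515.28
Denominator = 4.81 * (32.84 - 0.39)
= 4.81 * 32.45
= 156.0845
R = 14515.28 / 156.0845
= 92.9963%

92.9963%


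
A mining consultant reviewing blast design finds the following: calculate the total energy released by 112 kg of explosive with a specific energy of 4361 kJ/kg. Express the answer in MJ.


Energy = mass * specific_energy / 1000
= 112 * 4361 / 1000
= 488432 / 1000
= 488.432 MJ

488.432 MJ


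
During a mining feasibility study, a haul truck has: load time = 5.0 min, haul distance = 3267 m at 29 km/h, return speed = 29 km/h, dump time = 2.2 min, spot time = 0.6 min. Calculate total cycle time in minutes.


Convert haul speed to m/min: 29 * 1000/60 = 483.3333333 m/min
Haul time = 3267 / 483.3333333 = 6.759310345 min
Convert return speed to m/min: 29 * 1000/60 = 483.3333333 m/min
Return time = 3267 / 483.3333333 = 6.759310345 min
Total cycle time:
= 5.0 + 6.759310345 + 2.2 + 6.759310345 + 0.6
= 21.3186 min

21.3186 min


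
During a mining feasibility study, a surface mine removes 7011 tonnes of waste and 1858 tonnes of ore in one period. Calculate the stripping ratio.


Stripping ratio = waste tonnage / ore tonnage
= 7011 / 1858
= 3.7734

3.7734


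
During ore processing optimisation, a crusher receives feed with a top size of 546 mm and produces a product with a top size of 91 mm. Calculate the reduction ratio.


6.0

Reduction ratio = feed size / product size
= 546 / 91
= 6.0


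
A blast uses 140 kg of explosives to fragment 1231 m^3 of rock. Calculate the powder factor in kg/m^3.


Powder factor = explosive mass / rock volume
= 140 / 1231
= 0.1137 kg/m^3

0.1137 kg/m^3


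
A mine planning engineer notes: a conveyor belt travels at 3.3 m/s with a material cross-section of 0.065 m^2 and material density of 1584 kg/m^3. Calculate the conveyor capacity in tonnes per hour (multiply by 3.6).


1223.1648 t/h

Volumetric flow = speed * area
= 3.3 * 0.065 = 0.2145 m^3/s
Mass flow = volumetric * density
= 0.2145 * 1584 = 339.768 kg/s
Convert to t/h: multiply by 3.6
Capacity = 339.768 * 3.6
= 1223.1648 t/h


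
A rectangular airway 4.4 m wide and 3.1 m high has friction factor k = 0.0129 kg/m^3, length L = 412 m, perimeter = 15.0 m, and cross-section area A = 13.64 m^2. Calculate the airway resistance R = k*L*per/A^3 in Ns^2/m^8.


Compute the numerator:
k * L * per = 0.0129 * 412 * 15.0
= 79.722
Compute the denominator:
A^3 = 13.64^3 = 2537.716544
Resistance:
R = 79.722 / 2537.716544
= 0.0314 Ns^2/m^8

0.0314 Ns^2/m^8


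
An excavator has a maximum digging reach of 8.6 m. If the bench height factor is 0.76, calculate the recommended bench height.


6.536 m

Bench height = reach * factor
= 8.6 * 0.76
= 6.536 m


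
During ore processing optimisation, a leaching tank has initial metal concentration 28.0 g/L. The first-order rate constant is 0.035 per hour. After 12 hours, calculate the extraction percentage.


Compute the exponent:
-k * t = -0.035 * 12 = -0.42
Remaining concentration:
C = 28.0 * exp(-0.42)
= 28.0 * 0.6570468198
= 18.39731095 g/L
Extracted = 28.0 - 18.39731095 = 9.602689045 g/L
Extraction % = 9.602689045 / 28.0 * 100
= 34.2953%

34.2953%


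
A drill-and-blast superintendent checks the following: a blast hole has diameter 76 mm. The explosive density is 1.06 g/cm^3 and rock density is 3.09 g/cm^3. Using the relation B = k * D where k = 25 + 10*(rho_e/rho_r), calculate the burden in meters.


First, compute k:
rho_e / rho_r = 1.06 / 3.09 = 0.3430420712
k = 25 + 10 * 0.3430420712 = 28.43042071
Then, compute burden:
B = k * D / 1000 = 28.43042071 * 76 / 1000
= 2160.711974 / 1000
= 2.1607 m

2.1607 m


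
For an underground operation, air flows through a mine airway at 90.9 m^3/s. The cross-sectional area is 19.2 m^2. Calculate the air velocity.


4.7344 m/s

Velocity = flow rate / cross-sectional area
= 90.9 / 19.2
= 4.7344 m/s


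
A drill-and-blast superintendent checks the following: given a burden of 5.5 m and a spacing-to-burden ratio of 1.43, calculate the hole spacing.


Spacing = burden * ratio
= 5.5 * 1.43
= 7.865 m

7.865 m


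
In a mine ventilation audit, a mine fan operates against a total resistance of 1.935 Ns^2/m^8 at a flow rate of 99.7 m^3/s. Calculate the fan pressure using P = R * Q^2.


19234.0742 Pa

Compute Q^2:
Q^2 = 99.7^2 = 9940.09
Compute pressure:
P = R * Q^2 = 1.935 * 9940.09
= 19234.0742 Pa


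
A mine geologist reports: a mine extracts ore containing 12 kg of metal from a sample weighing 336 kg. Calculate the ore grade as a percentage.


Ore grade = (metal mass / ore mass) * 100
= (12 / 336) * 100
= 0.03571428571 * 100
= 3.5714%

3.5714%


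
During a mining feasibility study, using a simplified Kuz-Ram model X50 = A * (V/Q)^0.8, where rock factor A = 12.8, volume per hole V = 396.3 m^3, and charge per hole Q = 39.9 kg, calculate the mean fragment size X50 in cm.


Compute V/Q:
V/Q = 396.3 / 39.9 = 9.932330827
Raise to the power 0.8:
(V/Q)^0.8 = 9.932330827^0.8 = 6.275393179
Multiply by A:
X50 = 12.8 * 6.275393179
= 80.325 cm

80.325 cm
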